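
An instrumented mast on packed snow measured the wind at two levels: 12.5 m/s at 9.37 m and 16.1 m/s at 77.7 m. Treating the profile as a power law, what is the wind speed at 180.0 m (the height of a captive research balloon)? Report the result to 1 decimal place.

First find α: α = ln(V₂/V₁)/ln(z₂/z₁) = ln(16.1/12.5)/ln(77.7/9.37) = 0.25309/2.11534 = 0.1196
Extrapolate from 77.7 m to 180.0 m: V₃ = 16.1 × (180.0/77.7)^0.1196 = 16.1 × 1.1057 = 17.8024 m/s

17.8 m/s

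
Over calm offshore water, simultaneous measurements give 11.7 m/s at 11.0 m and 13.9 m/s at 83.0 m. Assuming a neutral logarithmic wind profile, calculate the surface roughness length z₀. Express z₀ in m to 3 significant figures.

Log law: V(z) ∝ ln(z/z₀). With r = V₁/V₂ = 11.7/13.9 = 0.84173,
r · ln(z₂/z₀) = ln(z₁/z₀) ⇒ ln z₀ = (ln z₁ − r·ln z₂)/(1 − r)
ln z₀ = (2.39790 − 0.84173×4.41884) / 0.15827 = -8.3499
z₀ = exp(-8.3499) = 0.0002364 m

z₀ ≈ 0.000236 m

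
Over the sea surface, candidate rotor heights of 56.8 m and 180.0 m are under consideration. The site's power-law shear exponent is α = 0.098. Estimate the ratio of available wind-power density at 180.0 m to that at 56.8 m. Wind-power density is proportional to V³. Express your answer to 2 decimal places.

Speed ratio: V_B/V_A = (z_B/z_A)^α = (180.0/56.8)^0.098 = (3.1690)^0.098 = 1.11967
Power-density ratio: P_B/P_A = (V_B/V_A)³ = (1.11967)³ = 1.40369

1.40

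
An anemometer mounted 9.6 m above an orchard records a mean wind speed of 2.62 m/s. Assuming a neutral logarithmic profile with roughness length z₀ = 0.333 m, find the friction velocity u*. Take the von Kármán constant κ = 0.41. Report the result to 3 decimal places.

u* ≈ 0.320 m/s

Log law: V(z) = (u*/κ) · ln(z/z₀) ⇒ u* = κ · V / ln(z/z₀)
u* = 0.41 × 2.62 / ln(9.6/0.333) = 0.41 × 2.62 / 3.3614
   = 1.0742 / 3.3614 = 0.3196 m/s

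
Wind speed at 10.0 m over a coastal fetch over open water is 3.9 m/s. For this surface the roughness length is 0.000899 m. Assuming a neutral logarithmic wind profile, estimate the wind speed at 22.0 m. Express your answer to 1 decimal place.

4.2 m/s

Log law: V(z) ∝ ln(z/z₀), so V₂/V₁ = ln(z₂/z₀) / ln(z₁/z₀).
ln(22.0/0.000899) = 10.1053, ln(10.0/0.000899) = 9.3168
V₂ = 3.9 × 10.1053/9.3168 = 3.9 × 1.0846 = 4.2300 m/s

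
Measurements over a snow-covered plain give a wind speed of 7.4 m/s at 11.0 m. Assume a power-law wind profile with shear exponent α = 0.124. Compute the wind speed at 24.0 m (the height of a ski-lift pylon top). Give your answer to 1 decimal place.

8.2 m/s

Power-law profile: V₂ = V₁ · (z₂/z₁)^α
V₂ = 7.4 × (24.0/11.0)^0.124 = 7.4 × (2.1818)^0.124
    = 7.4 × 1.1016 = 8.1516 m/s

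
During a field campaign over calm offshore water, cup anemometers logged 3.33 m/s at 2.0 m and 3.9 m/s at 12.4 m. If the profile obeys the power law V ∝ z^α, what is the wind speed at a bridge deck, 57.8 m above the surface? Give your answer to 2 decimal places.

4.46 m/s

First find α: α = ln(V₂/V₁)/ln(z₂/z₁) = ln(3.9/3.33)/ln(12.4/2.0) = 0.15800/1.82455 = 0.0866
Extrapolate from 12.4 m to 57.8 m: V₃ = 3.9 × (57.8/12.4)^0.0866 = 3.9 × 1.1426 = 4.4561 m/s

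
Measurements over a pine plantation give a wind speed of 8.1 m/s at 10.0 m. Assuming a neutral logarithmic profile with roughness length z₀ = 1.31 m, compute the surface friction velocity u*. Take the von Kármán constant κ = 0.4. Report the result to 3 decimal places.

Log law: V(z) = (u*/κ) · ln(z/z₀) ⇒ u* = κ · V / ln(z/z₀)
u* = 0.4 × 8.1 / ln(10.0/1.31) = 0.4 × 8.1 / 2.0326
   = 3.2400 / 2.0326 = 1.5941 m/s

u* ≈ 1.594 m/s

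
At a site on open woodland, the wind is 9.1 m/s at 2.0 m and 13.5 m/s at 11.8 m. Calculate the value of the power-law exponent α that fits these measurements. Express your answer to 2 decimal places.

α ≈ 0.22

Power law: V₂/V₁ = (z₂/z₁)^α ⇒ α = ln(V₂/V₁) / ln(z₂/z₁)
α = ln(13.5/9.1) / ln(11.8/2.0) = ln(1.4835) / ln(5.9000)
  = 0.39442 / 1.77495 = 0.22221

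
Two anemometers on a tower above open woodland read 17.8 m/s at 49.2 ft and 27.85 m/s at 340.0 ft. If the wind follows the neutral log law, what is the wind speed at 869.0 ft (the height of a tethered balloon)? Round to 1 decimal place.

32.7 m/s

Log law: V ∝ ln(z/z₀). From the pair, with r = V₁/V₂ = 0.63914,
ln z₀ = (ln z₁ − r·ln z₂)/(1 − r) = (3.8959 − 0.63914×5.8289)/0.36086 = 0.4722 → z₀ = 1.603 ft
V₃ = V₁ · ln(z₃/z₀)/ln(z₁/z₀) = 17.8 × 6.2952/3.4237 = 32.7288 m/s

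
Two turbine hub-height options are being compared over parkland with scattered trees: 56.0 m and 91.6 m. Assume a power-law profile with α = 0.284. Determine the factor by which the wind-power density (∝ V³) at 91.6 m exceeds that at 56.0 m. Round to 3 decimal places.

Speed ratio: V_B/V_A = (z_B/z_A)^α = (91.6/56.0)^0.284 = (1.6357)^0.284 = 1.14999
Power-density ratio: P_B/P_A = (V_B/V_A)³ = (1.14999)³ = 1.52082

1.521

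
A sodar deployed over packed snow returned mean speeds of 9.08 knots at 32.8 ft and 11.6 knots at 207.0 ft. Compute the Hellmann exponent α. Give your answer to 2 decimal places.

α ≈ 0.13

Power law: V₂/V₁ = (z₂/z₁)^α ⇒ α = ln(V₂/V₁) / ln(z₂/z₁)
α = ln(11.6/9.08) / ln(207.0/32.8) = ln(1.2775) / ln(6.3110)
  = 0.24493 / 1.84229 = 0.13295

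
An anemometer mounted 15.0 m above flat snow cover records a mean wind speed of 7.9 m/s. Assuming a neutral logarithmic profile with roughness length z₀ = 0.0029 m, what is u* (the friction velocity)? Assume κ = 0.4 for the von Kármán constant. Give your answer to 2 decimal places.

u* ≈ 0.37 m/s

Log law: V(z) = (u*/κ) · ln(z/z₀) ⇒ u* = κ · V / ln(z/z₀)
u* = 0.4 × 7.9 / ln(15.0/0.0029) = 0.4 × 7.9 / 8.5511
   = 3.1600 / 8.5511 = 0.3695 m/s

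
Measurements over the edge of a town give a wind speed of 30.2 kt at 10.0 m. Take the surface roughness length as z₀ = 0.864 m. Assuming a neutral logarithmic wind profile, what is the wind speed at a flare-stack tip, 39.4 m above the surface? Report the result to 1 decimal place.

Log law: V(z) ∝ ln(z/z₀), so V₂/V₁ = ln(z₂/z₀) / ln(z₁/z₀).
ln(39.4/0.864) = 3.8199, ln(10.0/0.864) = 2.4488
V₂ = 30.2 × 3.8199/2.4488 = 30.2 × 1.5599 = 47.1104 kt

47.1 kt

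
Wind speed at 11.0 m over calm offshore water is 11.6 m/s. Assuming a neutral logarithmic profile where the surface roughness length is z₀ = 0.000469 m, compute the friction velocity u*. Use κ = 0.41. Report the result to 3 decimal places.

Log law: V(z) = (u*/κ) · ln(z/z₀) ⇒ u* = κ · V / ln(z/z₀)
u* = 0.41 × 11.6 / ln(11.0/0.000469) = 0.41 × 11.6 / 10.0628
   = 4.7560 / 10.0628 = 0.4726 m/s

u* ≈ 0.473 m/s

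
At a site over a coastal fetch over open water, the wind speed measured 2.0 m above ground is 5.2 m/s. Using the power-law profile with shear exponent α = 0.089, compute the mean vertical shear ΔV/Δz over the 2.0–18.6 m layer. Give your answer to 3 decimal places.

Power law: V₂ = V₁ · (z₂/z₁)^α = 5.2 × (9.3000)^0.089 = 6.3416 m/s
ΔV/Δz = (6.3416 − 5.2)/(18.6 − 2.0) = 1.1416/16.6000 = 0.06877 m/s/m

0.069 m/s/m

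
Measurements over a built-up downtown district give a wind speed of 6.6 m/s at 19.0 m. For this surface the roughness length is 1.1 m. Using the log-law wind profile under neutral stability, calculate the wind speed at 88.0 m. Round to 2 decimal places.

Log law: V(z) ∝ ln(z/z₀), so V₂/V₁ = ln(z₂/z₀) / ln(z₁/z₀).
ln(88.0/1.1) = 4.3820, ln(19.0/1.1) = 2.8491
V₂ = 6.6 × 4.3820/2.8491 = 6.6 × 1.5380 = 10.1510 m/s

10.15 m/s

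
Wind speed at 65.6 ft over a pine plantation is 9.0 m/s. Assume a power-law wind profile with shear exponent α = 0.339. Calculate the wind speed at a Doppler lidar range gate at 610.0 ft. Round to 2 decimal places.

19.17 m/s

Power-law profile: V₂ = V₁ · (z₂/z₁)^α
V₂ = 9.0 × (610.0/65.6)^0.339 = 9.0 × (9.2988)^0.339
    = 9.0 × 2.1296 = 19.1663 m/s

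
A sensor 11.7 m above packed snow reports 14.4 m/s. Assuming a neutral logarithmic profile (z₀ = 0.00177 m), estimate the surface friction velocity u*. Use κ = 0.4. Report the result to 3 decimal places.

u* ≈ 0.655 m/s

Log law: V(z) = (u*/κ) · ln(z/z₀) ⇒ u* = κ · V / ln(z/z₀)
u* = 0.4 × 14.4 / ln(11.7/0.00177) = 0.4 × 14.4 / 8.7964
   = 5.7600 / 8.7964 = 0.6548 m/s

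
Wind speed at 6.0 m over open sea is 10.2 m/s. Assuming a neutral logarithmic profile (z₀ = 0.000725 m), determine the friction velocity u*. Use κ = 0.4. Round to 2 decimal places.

u* ≈ 0.45 m/s

Log law: V(z) = (u*/κ) · ln(z/z₀) ⇒ u* = κ · V / ln(z/z₀)
u* = 0.4 × 10.2 / ln(6.0/0.000725) = 0.4 × 10.2 / 9.0211
   = 4.0800 / 9.0211 = 0.4523 m/s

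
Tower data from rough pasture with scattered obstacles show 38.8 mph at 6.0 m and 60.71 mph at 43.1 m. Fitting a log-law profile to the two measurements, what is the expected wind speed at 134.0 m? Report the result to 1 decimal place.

73.3 mph

Log law: V ∝ ln(z/z₀). From the pair, with r = V₁/V₂ = 0.63910,
ln z₀ = (ln z₁ − r·ln z₂)/(1 − r) = (1.7918 − 0.63910×3.7635)/0.36090 = -1.7000 → z₀ = 0.1827 m
V₃ = V₁ · ln(z₃/z₀)/ln(z₁/z₀) = 38.8 × 6.5978/3.4918 = 73.3144 mph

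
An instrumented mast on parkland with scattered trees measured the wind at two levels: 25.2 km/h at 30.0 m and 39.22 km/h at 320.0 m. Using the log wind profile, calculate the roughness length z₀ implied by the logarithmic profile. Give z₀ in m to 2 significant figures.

z₀ ≈ 0.43 m

Log law: V(z) ∝ ln(z/z₀). With r = V₁/V₂ = 25.2/39.22 = 0.64253,
r · ln(z₂/z₀) = ln(z₁/z₀) ⇒ ln z₀ = (ln z₁ − r·ln z₂)/(1 − r)
ln z₀ = (3.40120 − 0.64253×5.76832) / 0.35747 = -0.8535
z₀ = exp(-0.8535) = 0.4259 m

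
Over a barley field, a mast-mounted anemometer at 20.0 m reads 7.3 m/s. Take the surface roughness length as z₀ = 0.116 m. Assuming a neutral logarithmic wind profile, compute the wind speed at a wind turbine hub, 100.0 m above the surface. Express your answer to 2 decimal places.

9.58 m/s

Log law: V(z) ∝ ln(z/z₀), so V₂/V₁ = ln(z₂/z₀) / ln(z₁/z₀).
ln(100.0/0.116) = 6.7593, ln(20.0/0.116) = 5.1499
V₂ = 7.3 × 6.7593/5.1499 = 7.3 × 1.3125 = 9.5814 m/s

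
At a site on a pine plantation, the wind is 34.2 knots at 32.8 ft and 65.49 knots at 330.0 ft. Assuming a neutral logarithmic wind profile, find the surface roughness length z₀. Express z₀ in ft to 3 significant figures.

Log law: V(z) ∝ ln(z/z₀). With r = V₁/V₂ = 34.2/65.49 = 0.52222,
r · ln(z₂/z₀) = ln(z₁/z₀) ⇒ ln z₀ = (ln z₁ − r·ln z₂)/(1 − r)
ln z₀ = (3.49043 − 0.52222×5.79909) / 0.47778 = 0.9671
z₀ = exp(0.9671) = 2.630 ft

z₀ ≈ 2.63 ft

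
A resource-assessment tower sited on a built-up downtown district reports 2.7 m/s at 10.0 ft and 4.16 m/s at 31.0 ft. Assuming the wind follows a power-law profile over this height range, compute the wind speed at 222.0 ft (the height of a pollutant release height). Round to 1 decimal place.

First find α: α = ln(V₂/V₁)/ln(z₂/z₁) = ln(4.16/2.7)/ln(31.0/10.0) = 0.43226/1.13140 = 0.3821
Extrapolate from 31.0 ft to 222.0 ft: V₃ = 4.16 × (222.0/31.0)^0.3821 = 4.16 × 2.1216 = 8.8257 m/s

8.8 m/s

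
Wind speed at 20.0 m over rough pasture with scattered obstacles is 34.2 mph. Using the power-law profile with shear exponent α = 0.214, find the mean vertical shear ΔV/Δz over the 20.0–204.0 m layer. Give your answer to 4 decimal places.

Power law: V₂ = V₁ · (z₂/z₁)^α = 34.2 × (10.2000)^0.214 = 56.2169 mph
ΔV/Δz = (56.2169 − 34.2)/(204.0 − 20.0) = 22.0169/184.0000 = 0.11966 mph/m

0.1197 mph/m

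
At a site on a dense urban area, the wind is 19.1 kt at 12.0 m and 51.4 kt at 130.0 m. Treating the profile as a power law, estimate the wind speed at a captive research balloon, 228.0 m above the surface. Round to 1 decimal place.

64.9 kt

First find α: α = ln(V₂/V₁)/ln(z₂/z₁) = ln(51.4/19.1)/ln(130.0/12.0) = 0.98995/2.38263 = 0.4155
Extrapolate from 130.0 m to 228.0 m: V₃ = 51.4 × (228.0/130.0)^0.4155 = 51.4 × 1.2629 = 64.9140 kt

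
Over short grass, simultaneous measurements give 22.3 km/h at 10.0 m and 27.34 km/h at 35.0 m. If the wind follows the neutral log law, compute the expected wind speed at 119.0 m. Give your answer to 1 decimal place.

32.3 km/h

Log law: V ∝ ln(z/z₀). From the pair, with r = V₁/V₂ = 0.81565,
ln z₀ = (ln z₁ − r·ln z₂)/(1 − r) = (2.3026 − 0.81565×3.5553)/0.18435 = -3.2404 → z₀ = 0.03915 m
V₃ = V₁ · ln(z₃/z₀)/ln(z₁/z₀) = 22.3 × 8.0195/5.5430 = 32.2634 km/h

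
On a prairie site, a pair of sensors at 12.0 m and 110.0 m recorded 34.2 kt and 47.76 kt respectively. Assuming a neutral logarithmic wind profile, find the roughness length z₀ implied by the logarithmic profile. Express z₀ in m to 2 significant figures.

Log law: V(z) ∝ ln(z/z₀). With r = V₁/V₂ = 34.2/47.76 = 0.71608,
r · ln(z₂/z₀) = ln(z₁/z₀) ⇒ ln z₀ = (ln z₁ − r·ln z₂)/(1 − r)
ln z₀ = (2.48491 − 0.71608×4.70048) / 0.28392 = -3.1030
z₀ = exp(-3.1030) = 0.04491 m

z₀ ≈ 0.045 m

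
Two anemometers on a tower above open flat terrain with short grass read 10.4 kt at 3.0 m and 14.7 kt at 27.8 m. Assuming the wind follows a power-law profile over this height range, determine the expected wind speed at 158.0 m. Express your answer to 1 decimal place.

19.3 kt

First find α: α = ln(V₂/V₁)/ln(z₂/z₁) = ln(14.7/10.4)/ln(27.8/3.0) = 0.34604/2.22642 = 0.1554
Extrapolate from 27.8 m to 158.0 m: V₃ = 14.7 × (158.0/27.8)^0.1554 = 14.7 × 1.3100 = 19.2576 kt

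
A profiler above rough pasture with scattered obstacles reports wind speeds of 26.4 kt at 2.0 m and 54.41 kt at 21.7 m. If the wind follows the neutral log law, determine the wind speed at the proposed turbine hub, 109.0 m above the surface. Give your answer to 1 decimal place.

73.4 kt

Log law: V ∝ ln(z/z₀). From the pair, with r = V₁/V₂ = 0.48520,
ln z₀ = (ln z₁ − r·ln z₂)/(1 − r) = (0.6931 − 0.48520×3.0773)/0.51480 = -1.5540 → z₀ = 0.2114 m
V₃ = V₁ · ln(z₃/z₀)/ln(z₁/z₀) = 26.4 × 6.2453/2.2471 = 73.3723 kt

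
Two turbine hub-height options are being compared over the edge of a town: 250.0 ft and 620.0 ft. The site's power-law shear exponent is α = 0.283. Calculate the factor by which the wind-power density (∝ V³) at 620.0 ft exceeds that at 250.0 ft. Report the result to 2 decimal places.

Speed ratio: V_B/V_A = (z_B/z_A)^α = (620.0/250.0)^0.283 = (2.4800)^0.283 = 1.29309
Power-density ratio: P_B/P_A = (V_B/V_A)³ = (1.29309)³ = 2.16217

2.16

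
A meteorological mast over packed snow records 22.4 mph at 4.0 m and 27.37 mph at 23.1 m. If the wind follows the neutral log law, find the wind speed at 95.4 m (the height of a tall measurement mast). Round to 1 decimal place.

31.4 mph

Log law: V ∝ ln(z/z₀). From the pair, with r = V₁/V₂ = 0.81841,
ln z₀ = (ln z₁ − r·ln z₂)/(1 − r) = (1.3863 − 0.81841×3.1398)/0.18159 = -6.5170 → z₀ = 0.001478 m
V₃ = V₁ · ln(z₃/z₀)/ln(z₁/z₀) = 22.4 × 11.0751/7.9033 = 31.3897 mph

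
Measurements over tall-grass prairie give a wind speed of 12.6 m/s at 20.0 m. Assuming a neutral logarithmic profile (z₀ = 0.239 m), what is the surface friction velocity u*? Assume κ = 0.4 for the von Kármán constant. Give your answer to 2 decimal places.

u* ≈ 1.14 m/s

Log law: V(z) = (u*/κ) · ln(z/z₀) ⇒ u* = κ · V / ln(z/z₀)
u* = 0.4 × 12.6 / ln(20.0/0.239) = 0.4 × 12.6 / 4.4270
   = 5.0400 / 4.4270 = 1.1385 m/s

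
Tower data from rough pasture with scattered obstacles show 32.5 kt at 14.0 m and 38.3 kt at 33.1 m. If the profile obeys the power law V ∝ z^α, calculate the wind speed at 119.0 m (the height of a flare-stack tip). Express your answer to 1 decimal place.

First find α: α = ln(V₂/V₁)/ln(z₂/z₁) = ln(38.3/32.5)/ln(33.1/14.0) = 0.16421/0.86048 = 0.1908
Extrapolate from 33.1 m to 119.0 m: V₃ = 38.3 × (119.0/33.1)^0.1908 = 38.3 × 1.2766 = 48.8934 kt

48.9 kt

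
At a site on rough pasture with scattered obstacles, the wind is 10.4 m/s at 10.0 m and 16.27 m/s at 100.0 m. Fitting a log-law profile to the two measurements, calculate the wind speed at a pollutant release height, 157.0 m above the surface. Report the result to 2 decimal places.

Log law: V ∝ ln(z/z₀). From the pair, with r = V₁/V₂ = 0.63921,
ln z₀ = (ln z₁ − r·ln z₂)/(1 − r) = (2.3026 − 0.63921×4.6052)/0.36079 = -1.7770 → z₀ = 0.1692 m
V₃ = V₁ · ln(z₃/z₀)/ln(z₁/z₀) = 10.4 × 6.8332/4.0795 = 17.4199 m/s

17.42 m/s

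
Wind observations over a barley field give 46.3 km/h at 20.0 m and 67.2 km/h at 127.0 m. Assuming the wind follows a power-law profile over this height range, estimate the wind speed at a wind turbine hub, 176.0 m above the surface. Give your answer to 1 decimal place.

71.8 km/h

First find α: α = ln(V₂/V₁)/ln(z₂/z₁) = ln(67.2/46.3)/ln(127.0/20.0) = 0.37253/1.84845 = 0.2015
Extrapolate from 127.0 m to 176.0 m: V₃ = 67.2 × (176.0/127.0)^0.2015 = 67.2 × 1.0680 = 71.7677 km/h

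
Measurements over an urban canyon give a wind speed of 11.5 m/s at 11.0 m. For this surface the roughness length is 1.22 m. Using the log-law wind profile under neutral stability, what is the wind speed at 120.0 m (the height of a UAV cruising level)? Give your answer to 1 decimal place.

Log law: V(z) ∝ ln(z/z₀), so V₂/V₁ = ln(z₂/z₀) / ln(z₁/z₀).
ln(120.0/1.22) = 4.5886, ln(11.0/1.22) = 2.1990
V₂ = 11.5 × 4.5886/2.1990 = 11.5 × 2.0867 = 23.9965 m/s

24.0 m/s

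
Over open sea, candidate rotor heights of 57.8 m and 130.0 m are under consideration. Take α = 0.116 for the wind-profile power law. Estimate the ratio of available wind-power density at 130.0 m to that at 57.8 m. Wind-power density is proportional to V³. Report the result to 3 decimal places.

1.326

Speed ratio: V_B/V_A = (z_B/z_A)^α = (130.0/57.8)^0.116 = (2.2491)^0.116 = 1.09859
Power-density ratio: P_B/P_A = (V_B/V_A)³ = (1.09859)³ = 1.32587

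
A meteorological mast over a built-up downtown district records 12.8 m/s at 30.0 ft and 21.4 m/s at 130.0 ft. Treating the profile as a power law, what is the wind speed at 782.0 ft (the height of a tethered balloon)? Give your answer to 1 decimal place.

40.1 m/s

First find α: α = ln(V₂/V₁)/ln(z₂/z₁) = ln(21.4/12.8)/ln(130.0/30.0) = 0.51395/1.46634 = 0.3505
Extrapolate from 130.0 ft to 782.0 ft: V₃ = 21.4 × (782.0/130.0)^0.3505 = 21.4 × 1.8756 = 40.1368 m/s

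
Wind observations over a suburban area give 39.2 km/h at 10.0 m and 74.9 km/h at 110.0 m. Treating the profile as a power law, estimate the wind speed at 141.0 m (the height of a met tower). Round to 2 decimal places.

80.09 km/h

First find α: α = ln(V₂/V₁)/ln(z₂/z₁) = ln(74.9/39.2)/ln(110.0/10.0) = 0.64748/2.39790 = 0.2700
Extrapolate from 110.0 m to 141.0 m: V₃ = 74.9 × (141.0/110.0)^0.2700 = 74.9 × 1.0693 = 80.0934 km/h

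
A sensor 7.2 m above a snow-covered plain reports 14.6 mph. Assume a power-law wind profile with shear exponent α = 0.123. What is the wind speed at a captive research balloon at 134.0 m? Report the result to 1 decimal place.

20.9 mph

Power-law profile: V₂ = V₁ · (z₂/z₁)^α
V₂ = 14.6 × (134.0/7.2)^0.123 = 14.6 × (18.6111)^0.123
    = 14.6 × 1.4328 = 20.9187 mph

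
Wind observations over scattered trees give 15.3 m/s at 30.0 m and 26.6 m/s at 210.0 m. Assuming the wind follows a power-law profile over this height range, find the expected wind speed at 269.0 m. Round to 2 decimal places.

First find α: α = ln(V₂/V₁)/ln(z₂/z₁) = ln(26.6/15.3)/ln(210.0/30.0) = 0.55306/1.94591 = 0.2842
Extrapolate from 210.0 m to 269.0 m: V₃ = 26.6 × (269.0/210.0)^0.2842 = 26.6 × 1.0729 = 28.5394 m/s

28.54 m/s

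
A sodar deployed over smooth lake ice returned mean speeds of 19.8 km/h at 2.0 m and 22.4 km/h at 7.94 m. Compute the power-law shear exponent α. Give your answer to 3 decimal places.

Power law: V₂/V₁ = (z₂/z₁)^α ⇒ α = ln(V₂/V₁) / ln(z₂/z₁)
α = ln(22.4/19.8) / ln(7.94/2.0) = ln(1.1313) / ln(3.9700)
  = 0.12338 / 1.37877 = 0.08949

α ≈ 0.089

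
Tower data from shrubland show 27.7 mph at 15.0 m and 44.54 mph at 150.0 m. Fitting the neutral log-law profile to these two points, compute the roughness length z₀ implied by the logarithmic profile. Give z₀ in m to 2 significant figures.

z₀ ≈ 0.34 m

Log law: V(z) ∝ ln(z/z₀). With r = V₁/V₂ = 27.7/44.54 = 0.62191,
r · ln(z₂/z₀) = ln(z₁/z₀) ⇒ ln z₀ = (ln z₁ − r·ln z₂)/(1 − r)
ln z₀ = (2.70805 − 0.62191×5.01064) / 0.37809 = -1.0795
z₀ = exp(-1.0795) = 0.3398 m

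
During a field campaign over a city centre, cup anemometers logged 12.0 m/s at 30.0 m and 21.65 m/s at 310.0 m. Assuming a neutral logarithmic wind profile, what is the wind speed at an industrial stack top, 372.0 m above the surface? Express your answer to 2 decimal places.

22.40 m/s

Log law: V ∝ ln(z/z₀). From the pair, with r = V₁/V₂ = 0.55427,
ln z₀ = (ln z₁ − r·ln z₂)/(1 − r) = (3.4012 − 0.55427×5.7366)/0.44573 = 0.4971 → z₀ = 1.644 m
V₃ = V₁ · ln(z₃/z₀)/ln(z₁/z₀) = 12.0 × 5.4218/2.9041 = 22.4034 m/s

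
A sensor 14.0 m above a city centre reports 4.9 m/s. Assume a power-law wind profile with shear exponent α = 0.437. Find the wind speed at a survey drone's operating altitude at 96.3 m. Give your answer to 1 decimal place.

Power-law profile: V₂ = V₁ · (z₂/z₁)^α
V₂ = 4.9 × (96.3/14.0)^0.437 = 4.9 × (6.8786)^0.437
    = 4.9 × 2.3227 = 11.3811 m/s

11.4 m/s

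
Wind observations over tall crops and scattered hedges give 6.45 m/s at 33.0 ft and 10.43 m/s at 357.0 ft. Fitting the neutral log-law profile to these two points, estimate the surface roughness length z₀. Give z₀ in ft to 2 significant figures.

Log law: V(z) ∝ ln(z/z₀). With r = V₁/V₂ = 6.45/10.43 = 0.61841,
r · ln(z₂/z₀) = ln(z₁/z₀) ⇒ ln z₀ = (ln z₁ − r·ln z₂)/(1 − r)
ln z₀ = (3.49651 − 0.61841×5.87774) / 0.38159 = -0.3625
z₀ = exp(-0.3625) = 0.6959 ft

z₀ ≈ 0.70 ft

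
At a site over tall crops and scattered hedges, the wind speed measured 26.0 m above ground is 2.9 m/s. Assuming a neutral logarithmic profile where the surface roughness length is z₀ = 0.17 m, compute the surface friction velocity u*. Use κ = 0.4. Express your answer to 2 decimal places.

Log law: V(z) = (u*/κ) · ln(z/z₀) ⇒ u* = κ · V / ln(z/z₀)
u* = 0.4 × 2.9 / ln(26.0/0.17) = 0.4 × 2.9 / 5.0301
   = 1.1600 / 5.0301 = 0.2306 m/s

u* ≈ 0.23 m/s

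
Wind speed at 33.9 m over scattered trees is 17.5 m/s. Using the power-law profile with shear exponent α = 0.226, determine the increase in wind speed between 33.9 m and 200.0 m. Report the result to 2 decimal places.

8.64 m/s

Power law: V₂ = V₁ · (z₂/z₁)^α = 17.5 × (5.8997)^0.226 = 26.1364 m/s
ΔV = 26.1364 − 17.5 = 8.6364 m/s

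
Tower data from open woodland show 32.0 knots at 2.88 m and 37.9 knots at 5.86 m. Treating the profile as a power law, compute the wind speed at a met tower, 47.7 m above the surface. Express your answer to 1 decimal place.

First find α: α = ln(V₂/V₁)/ln(z₂/z₁) = ln(37.9/32.0)/ln(5.86/2.88) = 0.16922/0.71036 = 0.2382
Extrapolate from 5.86 m to 47.7 m: V₃ = 37.9 × (47.7/5.86)^0.2382 = 37.9 × 1.6479 = 62.4538 knots

62.5 knots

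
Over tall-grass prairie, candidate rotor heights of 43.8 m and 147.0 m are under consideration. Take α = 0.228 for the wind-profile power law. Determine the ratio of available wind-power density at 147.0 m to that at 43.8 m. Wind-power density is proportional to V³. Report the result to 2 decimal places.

Speed ratio: V_B/V_A = (z_B/z_A)^α = (147.0/43.8)^0.228 = (3.3562)^0.228 = 1.31793
Power-density ratio: P_B/P_A = (V_B/V_A)³ = (1.31793)³ = 2.28916

2.29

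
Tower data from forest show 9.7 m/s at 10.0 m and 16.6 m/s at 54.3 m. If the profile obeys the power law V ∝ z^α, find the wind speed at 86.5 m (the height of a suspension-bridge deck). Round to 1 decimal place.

19.2 m/s

First find α: α = ln(V₂/V₁)/ln(z₂/z₁) = ln(16.6/9.7)/ln(54.3/10.0) = 0.53728/1.69194 = 0.3176
Extrapolate from 54.3 m to 86.5 m: V₃ = 16.6 × (86.5/54.3)^0.3176 = 16.6 × 1.1593 = 19.2452 m/s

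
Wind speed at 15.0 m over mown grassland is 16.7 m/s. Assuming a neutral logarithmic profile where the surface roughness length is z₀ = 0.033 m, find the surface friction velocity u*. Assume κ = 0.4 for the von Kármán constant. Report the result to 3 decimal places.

u* ≈ 1.092 m/s

Log law: V(z) = (u*/κ) · ln(z/z₀) ⇒ u* = κ · V / ln(z/z₀)
u* = 0.4 × 16.7 / ln(15.0/0.033) = 0.4 × 16.7 / 6.1193
   = 6.6800 / 6.1193 = 1.0916 m/s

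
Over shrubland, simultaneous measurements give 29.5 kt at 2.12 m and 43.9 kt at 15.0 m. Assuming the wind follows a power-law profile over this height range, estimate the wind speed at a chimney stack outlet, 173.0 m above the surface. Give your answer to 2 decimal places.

72.15 kt

First find α: α = ln(V₂/V₁)/ln(z₂/z₁) = ln(43.9/29.5)/ln(15.0/2.12) = 0.39752/1.95663 = 0.2032
Extrapolate from 15.0 m to 173.0 m: V₃ = 43.9 × (173.0/15.0)^0.2032 = 43.9 × 1.6434 = 72.1471 kt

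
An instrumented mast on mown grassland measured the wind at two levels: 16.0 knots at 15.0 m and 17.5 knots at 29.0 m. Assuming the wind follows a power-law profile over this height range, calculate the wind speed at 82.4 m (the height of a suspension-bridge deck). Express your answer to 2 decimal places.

First find α: α = ln(V₂/V₁)/ln(z₂/z₁) = ln(17.5/16.0)/ln(29.0/15.0) = 0.08961/0.65925 = 0.1359
Extrapolate from 29.0 m to 82.4 m: V₃ = 17.5 × (82.4/29.0)^0.1359 = 17.5 × 1.1525 = 20.1691 knots

20.17 knots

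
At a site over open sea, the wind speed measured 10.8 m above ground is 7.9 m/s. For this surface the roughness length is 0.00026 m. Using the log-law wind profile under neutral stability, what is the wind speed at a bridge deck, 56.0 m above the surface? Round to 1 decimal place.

Log law: V(z) ∝ ln(z/z₀), so V₂/V₁ = ln(z₂/z₀) / ln(z₁/z₀).
ln(56.0/0.00026) = 12.2802, ln(10.8/0.00026) = 10.6344
V₂ = 7.9 × 12.2802/10.6344 = 7.9 × 1.1548 = 9.1226 m/s

9.1 m/s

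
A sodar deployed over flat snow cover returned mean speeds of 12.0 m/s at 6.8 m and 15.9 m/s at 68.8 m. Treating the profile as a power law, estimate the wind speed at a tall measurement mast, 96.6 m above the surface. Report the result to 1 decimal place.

First find α: α = ln(V₂/V₁)/ln(z₂/z₁) = ln(15.9/12.0)/ln(68.8/6.8) = 0.28141/2.31428 = 0.1216
Extrapolate from 68.8 m to 96.6 m: V₃ = 15.9 × (96.6/68.8)^0.1216 = 15.9 × 1.0421 = 16.5699 m/s

16.6 m/s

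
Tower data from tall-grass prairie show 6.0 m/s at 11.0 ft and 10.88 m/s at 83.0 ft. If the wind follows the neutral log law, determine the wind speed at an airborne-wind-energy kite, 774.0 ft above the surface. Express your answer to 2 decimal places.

Log law: V ∝ ln(z/z₀). From the pair, with r = V₁/V₂ = 0.55147,
ln z₀ = (ln z₁ − r·ln z₂)/(1 − r) = (2.3979 − 0.55147×4.4188)/0.44853 = -0.0869 → z₀ = 0.9168 ft
V₃ = V₁ · ln(z₃/z₀)/ln(z₁/z₀) = 6.0 × 6.7384/2.4848 = 16.2714 m/s

16.27 m/s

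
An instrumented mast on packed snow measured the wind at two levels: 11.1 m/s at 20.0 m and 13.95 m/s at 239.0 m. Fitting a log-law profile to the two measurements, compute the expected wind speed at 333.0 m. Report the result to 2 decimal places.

Log law: V ∝ ln(z/z₀). From the pair, with r = V₁/V₂ = 0.79570,
ln z₀ = (ln z₁ − r·ln z₂)/(1 − r) = (2.9957 − 0.79570×5.4765)/0.20430 = -6.6661 → z₀ = 0.001273 m
V₃ = V₁ · ln(z₃/z₀)/ln(z₁/z₀) = 11.1 × 12.4742/9.6618 = 14.3311 m/s

14.33 m/s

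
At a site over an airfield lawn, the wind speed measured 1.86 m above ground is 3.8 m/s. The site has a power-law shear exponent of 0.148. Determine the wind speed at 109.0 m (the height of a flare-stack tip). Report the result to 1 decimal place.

Power-law profile: V₂ = V₁ · (z₂/z₁)^α
V₂ = 3.8 × (109.0/1.86)^0.148 = 3.8 × (58.6022)^0.148
    = 3.8 × 1.8266 = 6.9412 m/s

6.9 m/s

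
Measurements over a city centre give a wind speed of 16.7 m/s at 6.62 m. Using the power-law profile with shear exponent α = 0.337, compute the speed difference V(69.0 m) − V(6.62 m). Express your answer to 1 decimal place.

Power law: V₂ = V₁ · (z₂/z₁)^α = 16.7 × (10.4230)^0.337 = 36.7942 m/s
ΔV = 36.7942 − 16.7 = 20.0942 m/s

20.1 m/s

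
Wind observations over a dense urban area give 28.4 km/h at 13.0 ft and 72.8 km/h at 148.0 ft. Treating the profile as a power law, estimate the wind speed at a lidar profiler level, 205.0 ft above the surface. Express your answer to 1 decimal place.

82.6 km/h

First find α: α = ln(V₂/V₁)/ln(z₂/z₁) = ln(72.8/28.4)/ln(148.0/13.0) = 0.94133/2.43226 = 0.3870
Extrapolate from 148.0 ft to 205.0 ft: V₃ = 72.8 × (205.0/148.0)^0.3870 = 72.8 × 1.1344 = 82.5831 km/h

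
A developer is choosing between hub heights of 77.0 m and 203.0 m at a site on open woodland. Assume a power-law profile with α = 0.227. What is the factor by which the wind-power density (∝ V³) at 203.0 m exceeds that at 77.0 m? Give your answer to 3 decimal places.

Speed ratio: V_B/V_A = (z_B/z_A)^α = (203.0/77.0)^0.227 = (2.6364)^0.227 = 1.24614
Power-density ratio: P_B/P_A = (V_B/V_A)³ = (1.24614)³ = 1.93511

1.935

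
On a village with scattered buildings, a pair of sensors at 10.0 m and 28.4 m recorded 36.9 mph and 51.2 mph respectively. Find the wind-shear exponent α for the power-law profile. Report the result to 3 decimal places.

Power law: V₂/V₁ = (z₂/z₁)^α ⇒ α = ln(V₂/V₁) / ln(z₂/z₁)
α = ln(51.2/36.9) / ln(28.4/10.0) = ln(1.3875) / ln(2.8400)
  = 0.32753 / 1.04380 = 0.31378

α ≈ 0.314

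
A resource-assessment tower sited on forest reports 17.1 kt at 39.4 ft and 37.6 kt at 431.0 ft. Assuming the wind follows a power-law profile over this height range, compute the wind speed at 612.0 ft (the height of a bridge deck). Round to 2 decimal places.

42.20 kt

First find α: α = ln(V₂/V₁)/ln(z₂/z₁) = ln(37.6/17.1)/ln(431.0/39.4) = 0.78793/2.39234 = 0.3294
Extrapolate from 431.0 ft to 612.0 ft: V₃ = 37.6 × (612.0/431.0)^0.3294 = 37.6 × 1.1224 = 42.2027 kt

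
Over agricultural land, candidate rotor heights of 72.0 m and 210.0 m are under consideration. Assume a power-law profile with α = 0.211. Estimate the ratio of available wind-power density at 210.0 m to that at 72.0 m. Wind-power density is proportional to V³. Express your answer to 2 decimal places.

1.97

Speed ratio: V_B/V_A = (z_B/z_A)^α = (210.0/72.0)^0.211 = (2.9167)^0.211 = 1.25340
Power-density ratio: P_B/P_A = (V_B/V_A)³ = (1.25340)³ = 1.96913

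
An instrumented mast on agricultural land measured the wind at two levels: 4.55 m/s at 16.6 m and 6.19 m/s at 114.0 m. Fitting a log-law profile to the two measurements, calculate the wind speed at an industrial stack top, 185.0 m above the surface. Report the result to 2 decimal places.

Log law: V ∝ ln(z/z₀). From the pair, with r = V₁/V₂ = 0.73506,
ln z₀ = (ln z₁ − r·ln z₂)/(1 − r) = (2.8094 − 0.73506×4.7362)/0.26494 = -2.5363 → z₀ = 0.07916 m
V₃ = V₁ · ln(z₃/z₀)/ln(z₁/z₀) = 4.55 × 7.7566/5.3457 = 6.6021 m/s

6.60 m/s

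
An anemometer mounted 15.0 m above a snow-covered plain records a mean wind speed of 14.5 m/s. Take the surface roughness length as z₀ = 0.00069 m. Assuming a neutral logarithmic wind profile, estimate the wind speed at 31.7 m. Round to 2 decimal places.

15.59 m/s

Log law: V(z) ∝ ln(z/z₀), so V₂/V₁ = ln(z₂/z₀) / ln(z₁/z₀).
ln(31.7/0.00069) = 10.7351, ln(15.0/0.00069) = 9.9869
V₂ = 14.5 × 10.7351/9.9869 = 14.5 × 1.0749 = 15.5864 m/s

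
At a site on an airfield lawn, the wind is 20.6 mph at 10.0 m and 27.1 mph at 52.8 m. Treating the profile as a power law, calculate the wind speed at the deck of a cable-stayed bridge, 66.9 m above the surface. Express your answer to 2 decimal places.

First find α: α = ln(V₂/V₁)/ln(z₂/z₁) = ln(27.1/20.6)/ln(52.8/10.0) = 0.27424/1.66393 = 0.1648
Extrapolate from 52.8 m to 66.9 m: V₃ = 27.1 × (66.9/52.8)^0.1648 = 27.1 × 1.0398 = 28.1781 mph

28.18 mph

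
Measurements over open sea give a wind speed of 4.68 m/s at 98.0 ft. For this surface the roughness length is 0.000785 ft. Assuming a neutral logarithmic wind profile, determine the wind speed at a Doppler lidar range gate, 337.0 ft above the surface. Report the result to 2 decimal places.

5.17 m/s

Log law: V(z) ∝ ln(z/z₀), so V₂/V₁ = ln(z₂/z₀) / ln(z₁/z₀).
ln(337.0/0.000785) = 12.9699, ln(98.0/0.000785) = 11.7348
V₂ = 4.68 × 12.9699/11.7348 = 4.68 × 1.1053 = 5.1726 m/s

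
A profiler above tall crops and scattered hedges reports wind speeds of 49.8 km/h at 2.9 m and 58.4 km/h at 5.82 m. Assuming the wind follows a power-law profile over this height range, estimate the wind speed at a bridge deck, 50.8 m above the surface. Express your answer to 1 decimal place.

95.9 km/h

First find α: α = ln(V₂/V₁)/ln(z₂/z₁) = ln(58.4/49.8)/ln(5.82/2.9) = 0.15930/0.69659 = 0.2287
Extrapolate from 5.82 m to 50.8 m: V₃ = 58.4 × (50.8/5.82)^0.2287 = 58.4 × 1.6413 = 95.8503 km/h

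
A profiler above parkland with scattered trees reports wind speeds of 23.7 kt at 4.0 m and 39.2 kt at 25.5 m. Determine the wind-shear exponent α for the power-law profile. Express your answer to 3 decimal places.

Power law: V₂/V₁ = (z₂/z₁)^α ⇒ α = ln(V₂/V₁) / ln(z₂/z₁)
α = ln(39.2/23.7) / ln(25.5/4.0) = ln(1.6540) / ln(6.3750)
  = 0.50320 / 1.85238 = 0.27165

α ≈ 0.272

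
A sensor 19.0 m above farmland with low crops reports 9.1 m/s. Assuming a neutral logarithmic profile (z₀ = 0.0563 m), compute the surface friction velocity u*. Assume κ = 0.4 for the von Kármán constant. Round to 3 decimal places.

Log law: V(z) = (u*/κ) · ln(z/z₀) ⇒ u* = κ · V / ln(z/z₀)
u* = 0.4 × 9.1 / ln(19.0/0.0563) = 0.4 × 9.1 / 5.8215
   = 3.6400 / 5.8215 = 0.6253 m/s

u* ≈ 0.625 m/s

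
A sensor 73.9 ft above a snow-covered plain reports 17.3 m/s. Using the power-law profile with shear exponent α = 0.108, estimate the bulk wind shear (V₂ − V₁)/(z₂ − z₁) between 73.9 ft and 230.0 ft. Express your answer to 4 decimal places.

0.0145 m/s/ft

Power law: V₂ = V₁ · (z₂/z₁)^α = 17.3 × (3.1123)^0.108 = 19.5569 m/s
ΔV/Δz = (19.5569 − 17.3)/(230.0 − 73.9) = 2.2569/156.1000 = 0.01446 m/s/ft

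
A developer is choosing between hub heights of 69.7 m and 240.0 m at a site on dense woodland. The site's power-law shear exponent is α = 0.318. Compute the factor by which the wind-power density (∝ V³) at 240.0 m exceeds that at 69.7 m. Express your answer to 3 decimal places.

3.253

Speed ratio: V_B/V_A = (z_B/z_A)^α = (240.0/69.7)^0.318 = (3.4433)^0.318 = 1.48170
Power-density ratio: P_B/P_A = (V_B/V_A)³ = (1.48170)³ = 3.25295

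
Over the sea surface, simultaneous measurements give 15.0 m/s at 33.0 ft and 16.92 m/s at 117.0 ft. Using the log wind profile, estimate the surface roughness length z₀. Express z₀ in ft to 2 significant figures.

Log law: V(z) ∝ ln(z/z₀). With r = V₁/V₂ = 15.0/16.92 = 0.88652,
r · ln(z₂/z₀) = ln(z₁/z₀) ⇒ ln z₀ = (ln z₁ − r·ln z₂)/(1 − r)
ln z₀ = (3.49651 − 0.88652×4.76217) / 0.11348 = -6.3915
z₀ = exp(-6.3915) = 0.001676 ft

z₀ ≈ 0.0017 ft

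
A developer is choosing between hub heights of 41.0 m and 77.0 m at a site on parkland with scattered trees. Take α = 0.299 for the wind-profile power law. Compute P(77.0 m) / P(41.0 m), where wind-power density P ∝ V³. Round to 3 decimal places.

1.760

Speed ratio: V_B/V_A = (z_B/z_A)^α = (77.0/41.0)^0.299 = (1.8780)^0.299 = 1.20736
Power-density ratio: P_B/P_A = (V_B/V_A)³ = (1.20736)³ = 1.76001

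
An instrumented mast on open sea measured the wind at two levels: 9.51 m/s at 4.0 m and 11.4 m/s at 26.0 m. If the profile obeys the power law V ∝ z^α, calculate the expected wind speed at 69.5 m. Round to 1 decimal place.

First find α: α = ln(V₂/V₁)/ln(z₂/z₁) = ln(11.4/9.51)/ln(26.0/4.0) = 0.18127/1.87180 = 0.0968
Extrapolate from 26.0 m to 69.5 m: V₃ = 11.4 × (69.5/26.0)^0.0968 = 11.4 × 1.0999 = 12.5388 m/s

12.5 m/s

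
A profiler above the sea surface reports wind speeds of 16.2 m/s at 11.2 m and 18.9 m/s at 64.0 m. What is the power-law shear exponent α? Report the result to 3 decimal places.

α ≈ 0.088

Power law: V₂/V₁ = (z₂/z₁)^α ⇒ α = ln(V₂/V₁) / ln(z₂/z₁)
α = ln(18.9/16.2) / ln(64.0/11.2) = ln(1.1667) / ln(5.7143)
  = 0.15415 / 1.74297 = 0.08844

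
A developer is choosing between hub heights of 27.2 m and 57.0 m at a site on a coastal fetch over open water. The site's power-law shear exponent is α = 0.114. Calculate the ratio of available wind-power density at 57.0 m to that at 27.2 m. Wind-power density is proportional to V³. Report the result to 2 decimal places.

1.29

Speed ratio: V_B/V_A = (z_B/z_A)^α = (57.0/27.2)^0.114 = (2.0956)^0.114 = 1.08800
Power-density ratio: P_B/P_A = (V_B/V_A)³ = (1.08800)³ = 1.28791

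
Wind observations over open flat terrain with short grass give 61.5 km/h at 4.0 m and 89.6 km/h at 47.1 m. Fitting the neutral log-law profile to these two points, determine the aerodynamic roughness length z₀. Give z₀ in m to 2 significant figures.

Log law: V(z) ∝ ln(z/z₀). With r = V₁/V₂ = 61.5/89.6 = 0.68638,
r · ln(z₂/z₀) = ln(z₁/z₀) ⇒ ln z₀ = (ln z₁ − r·ln z₂)/(1 − r)
ln z₀ = (1.38629 − 0.68638×3.85227) / 0.31362 = -4.0108
z₀ = exp(-4.0108) = 0.01812 m

z₀ ≈ 0.018 m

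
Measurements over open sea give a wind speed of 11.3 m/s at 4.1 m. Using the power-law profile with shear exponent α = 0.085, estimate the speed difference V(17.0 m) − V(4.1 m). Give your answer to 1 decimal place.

1.5 m/s

Power law: V₂ = V₁ · (z₂/z₁)^α = 11.3 × (4.1463)^0.085 = 12.7520 m/s
ΔV = 12.7520 − 11.3 = 1.4520 m/s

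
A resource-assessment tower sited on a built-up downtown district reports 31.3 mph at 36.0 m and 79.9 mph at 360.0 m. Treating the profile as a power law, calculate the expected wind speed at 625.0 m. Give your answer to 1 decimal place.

First find α: α = ln(V₂/V₁)/ln(z₂/z₁) = ln(79.9/31.3)/ln(360.0/36.0) = 0.93716/2.30259 = 0.4070
Extrapolate from 360.0 m to 625.0 m: V₃ = 79.9 × (625.0/360.0)^0.4070 = 79.9 × 1.2517 = 100.0128 mph

100.0 mph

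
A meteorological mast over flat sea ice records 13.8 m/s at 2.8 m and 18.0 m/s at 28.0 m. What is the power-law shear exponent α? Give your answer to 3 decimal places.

Power law: V₂/V₁ = (z₂/z₁)^α ⇒ α = ln(V₂/V₁) / ln(z₂/z₁)
α = ln(18.0/13.8) / ln(28.0/2.8) = ln(1.3043) / ln(10.0000)
  = 0.26570 / 2.30259 = 0.11539

α ≈ 0.115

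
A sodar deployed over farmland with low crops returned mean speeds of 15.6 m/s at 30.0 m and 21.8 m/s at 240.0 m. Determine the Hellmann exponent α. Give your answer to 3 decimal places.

Power law: V₂/V₁ = (z₂/z₁)^α ⇒ α = ln(V₂/V₁) / ln(z₂/z₁)
α = ln(21.8/15.6) / ln(240.0/30.0) = ln(1.3974) / ln(8.0000)
  = 0.33464 / 2.07944 = 0.16093

α ≈ 0.161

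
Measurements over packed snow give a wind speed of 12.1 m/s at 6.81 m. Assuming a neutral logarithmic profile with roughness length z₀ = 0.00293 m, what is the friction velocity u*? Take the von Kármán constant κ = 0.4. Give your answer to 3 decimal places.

u* ≈ 0.624 m/s

Log law: V(z) = (u*/κ) · ln(z/z₀) ⇒ u* = κ · V / ln(z/z₀)
u* = 0.4 × 12.1 / ln(6.81/0.00293) = 0.4 × 12.1 / 7.7511
   = 4.8400 / 7.7511 = 0.6244 m/s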